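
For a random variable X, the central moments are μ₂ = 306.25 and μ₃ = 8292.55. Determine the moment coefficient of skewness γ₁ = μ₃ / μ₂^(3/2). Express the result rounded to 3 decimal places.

σ = √μ₂ = √306.25 = 17.50000
σ³ = μ₂^(3/2) = 5359.37500
γ₁ = μ₃/σ³ = 8292.55 / 5359.37500 ≈ 1.547

1.547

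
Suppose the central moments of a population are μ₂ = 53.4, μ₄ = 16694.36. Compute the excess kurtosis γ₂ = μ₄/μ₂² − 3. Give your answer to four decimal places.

2.8545

μ₂² = 53.4² = 2851.56000
μ₄/μ₂² = 16694.36 / 2851.56000 = 5.85447
γ₂ = 5.85447 − 3 ≈ 2.8545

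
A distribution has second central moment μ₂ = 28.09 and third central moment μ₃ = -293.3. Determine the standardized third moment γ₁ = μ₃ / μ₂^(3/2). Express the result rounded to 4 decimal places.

σ = √μ₂ = √28.09 = 5.30000
σ³ = μ₂^(3/2) = 148.87700
γ₁ = μ₃/σ³ = -293.3 / 148.87700 ≈ -1.9701

-1.9701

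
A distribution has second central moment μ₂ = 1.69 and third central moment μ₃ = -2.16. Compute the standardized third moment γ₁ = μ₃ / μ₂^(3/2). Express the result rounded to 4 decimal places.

σ = √μ₂ = √1.69 = 1.30000
σ³ = μ₂^(3/2) = 2.19700
γ₁ = μ₃/σ³ = -2.16 / 2.19700 ≈ -0.9832

-0.9832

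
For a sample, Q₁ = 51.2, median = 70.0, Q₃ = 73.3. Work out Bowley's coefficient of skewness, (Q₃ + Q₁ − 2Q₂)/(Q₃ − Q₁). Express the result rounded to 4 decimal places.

-0.7014

numerator: Q₃ + Q₁ − 2Q₂ = 73.3 + 51.2 − 2×70.0 = -15.5000
denominator: Q₃ − Q₁ = 73.3 − 51.2 = 22.1000
Bowley skewness = -15.5000 / 22.1000 ≈ -0.7014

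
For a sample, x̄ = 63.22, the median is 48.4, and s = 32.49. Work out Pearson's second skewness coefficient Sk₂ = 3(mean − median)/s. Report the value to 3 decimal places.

1.368

Sk₂ = 3(63.22 − 48.4) / 32.49 = 3 × 14.8200 / 32.49
    = 44.4600 / 32.49 ≈ 1.368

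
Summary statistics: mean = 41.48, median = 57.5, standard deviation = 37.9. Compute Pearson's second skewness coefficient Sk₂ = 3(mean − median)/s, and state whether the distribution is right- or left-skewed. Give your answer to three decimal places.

Sk₂ = 3(41.48 − 57.5) / 37.9 = 3 × -16.0200 / 37.9
    = -48.0600 / 37.9 ≈ -1.268
Sk₂ < 0 ⇒ mean < median ⇒ left-skewed (negative skew).

-1.268, left-skewed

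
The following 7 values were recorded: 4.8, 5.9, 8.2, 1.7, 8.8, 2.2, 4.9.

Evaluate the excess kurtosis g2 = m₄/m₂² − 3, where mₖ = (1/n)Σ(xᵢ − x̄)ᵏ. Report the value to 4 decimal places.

x̄ = 5.2143
Σ(xᵢ − x̄)² = 43.9486 ⇒ m₂ = 6.27837
Σ(xᵢ − x̄)⁴ = 480.1213 ⇒ m₄ = 68.58875
m₂² = 39.41790
g2 = m₄/m₂² − 3 = 1.74004 − 3 ≈ -1.2600

-1.2600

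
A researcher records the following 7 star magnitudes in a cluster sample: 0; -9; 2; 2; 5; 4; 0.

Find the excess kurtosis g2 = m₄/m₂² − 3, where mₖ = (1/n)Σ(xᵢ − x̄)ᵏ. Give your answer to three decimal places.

0.830

x̄ = 0.5714
Σ(xᵢ − x̄)² = 127.7143 ⇒ m₂ = 18.24490
Σ(xᵢ − x̄)⁴ = 8924.1691 ⇒ m₄ = 1274.88130
m₂² = 332.87630
g2 = m₄/m₂² − 3 = 3.82990 − 3 ≈ 0.830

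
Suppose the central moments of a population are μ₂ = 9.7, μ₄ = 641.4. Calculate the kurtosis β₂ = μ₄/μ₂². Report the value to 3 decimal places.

6.817

μ₂² = 9.7² = 94.09000
μ₄/μ₂² = 641.4 / 94.09000 = 6.81688
β₂ ≈ 6.817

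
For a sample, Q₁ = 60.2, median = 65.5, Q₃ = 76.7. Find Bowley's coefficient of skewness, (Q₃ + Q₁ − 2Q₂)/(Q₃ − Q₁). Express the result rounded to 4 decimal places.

numerator: Q₃ + Q₁ − 2Q₂ = 76.7 + 60.2 − 2×65.5 = 5.9000
denominator: Q₃ − Q₁ = 76.7 − 60.2 = 16.5000
Bowley skewness = 5.9000 / 16.5000 ≈ 0.3576

0.3576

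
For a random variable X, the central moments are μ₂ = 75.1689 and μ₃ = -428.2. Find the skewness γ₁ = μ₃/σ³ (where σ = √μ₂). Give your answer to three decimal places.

σ = √μ₂ = √75.1689 = 8.67000
σ³ = μ₂^(3/2) = 651.71436
γ₁ = μ₃/σ³ = -428.2 / 651.71436 ≈ -0.657

-0.657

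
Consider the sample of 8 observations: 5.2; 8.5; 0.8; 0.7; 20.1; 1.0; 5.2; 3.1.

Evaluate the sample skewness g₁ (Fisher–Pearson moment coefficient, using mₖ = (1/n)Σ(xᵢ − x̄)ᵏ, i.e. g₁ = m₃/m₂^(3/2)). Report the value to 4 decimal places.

x̄ = (5.2 + 8.5 + 0.8 + 0.7 + 20.1 + 1.0 + 5.2 + 3.1) / 8 = 5.5750
deviations (xᵢ − x̄): -0.3750, 2.9250, -4.7750, -4.8750, 14.5250, -4.5750, -0.3750, -2.4750
Σ(xᵢ − x̄)² = 293.4350 ⇒ m₂ = 293.4350/8 = 36.67938
Σ(xᵢ − x̄)³ = 2753.6918 ⇒ m₃ = 2753.6918/8 = 344.21147
m₂^(3/2) = 36.67938^(1.5) = 222.14313
g₁ = m₃ / m₂^(3/2) = 344.21147 / 222.14313 ≈ 1.5495

1.5495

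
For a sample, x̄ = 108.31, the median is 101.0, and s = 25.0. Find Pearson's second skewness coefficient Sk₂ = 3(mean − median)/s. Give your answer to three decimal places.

Sk₂ = 3(108.31 − 101.0) / 25.0 = 3 × 7.3100 / 25.0
    = 21.9300 / 25.0 ≈ 0.877

0.877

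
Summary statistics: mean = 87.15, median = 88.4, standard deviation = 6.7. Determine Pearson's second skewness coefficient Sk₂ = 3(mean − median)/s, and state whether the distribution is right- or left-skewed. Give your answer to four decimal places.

-0.5597, left-skewed

Sk₂ = 3(87.15 − 88.4) / 6.7 = 3 × -1.2500 / 6.7
    = -3.7500 / 6.7 ≈ -0.5597
Sk₂ < 0 ⇒ mean < median ⇒ left-skewed (negative skew).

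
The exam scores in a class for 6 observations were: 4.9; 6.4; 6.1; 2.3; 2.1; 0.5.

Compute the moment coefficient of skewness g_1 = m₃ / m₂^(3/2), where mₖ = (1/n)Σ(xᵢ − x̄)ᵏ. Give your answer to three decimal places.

-0.090

x̄ = (4.9 + 6.4 + 6.1 + 2.3 + 2.1 + 0.5) / 6 = 3.7167
deviations (xᵢ − x̄): 1.1833, 2.6833, 2.3833, -1.4167, -1.6167, -3.2167
Σ(xᵢ − x̄)² = 29.2483 ⇒ m₂ = 29.2483/6 = 4.87472
Σ(xᵢ − x̄)³ = -5.8354 ⇒ m₃ = -5.8354/6 = -0.97257
m₂^(3/2) = 4.87472^(1.5) = 10.76279
g_1 = m₃ / m₂^(3/2) = -0.97257 / 10.76279 ≈ -0.090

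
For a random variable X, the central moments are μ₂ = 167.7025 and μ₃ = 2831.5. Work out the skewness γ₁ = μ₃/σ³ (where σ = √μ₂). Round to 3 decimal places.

1.304

σ = √μ₂ = √167.7025 = 12.95000
σ³ = μ₂^(3/2) = 2171.74738
γ₁ = μ₃/σ³ = 2831.5 / 2171.74738 ≈ 1.304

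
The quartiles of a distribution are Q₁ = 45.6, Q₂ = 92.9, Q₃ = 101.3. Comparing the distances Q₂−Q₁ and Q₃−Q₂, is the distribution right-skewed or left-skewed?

left-skewed

Q₂ − Q₁ = 47.3;  Q₃ − Q₂ = 8.4
Q₂ − Q₁ > Q₃ − Q₂ ⇒ the lower half is more spread out ⇒ left-skewed.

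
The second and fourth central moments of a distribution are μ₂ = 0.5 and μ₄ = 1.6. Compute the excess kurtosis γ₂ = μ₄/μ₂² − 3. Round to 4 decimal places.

μ₂² = 0.5² = 0.25000
μ₄/μ₂² = 1.6 / 0.25000 = 6.40000
γ₂ = 6.40000 − 3 ≈ 3.4000

3.4000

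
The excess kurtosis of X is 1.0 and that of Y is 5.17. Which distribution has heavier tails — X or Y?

Higher excess kurtosis ⇒ heavier tails relative to the normal distribution.
1.0 vs 5.17: the larger is 5.17, so Y has heavier tails.

Y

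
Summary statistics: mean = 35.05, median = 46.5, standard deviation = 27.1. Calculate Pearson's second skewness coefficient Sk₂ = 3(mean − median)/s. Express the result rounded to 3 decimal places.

Sk₂ = 3(35.05 − 46.5) / 27.1 = 3 × -11.4500 / 27.1
    = -34.3500 / 27.1 ≈ -1.268

-1.268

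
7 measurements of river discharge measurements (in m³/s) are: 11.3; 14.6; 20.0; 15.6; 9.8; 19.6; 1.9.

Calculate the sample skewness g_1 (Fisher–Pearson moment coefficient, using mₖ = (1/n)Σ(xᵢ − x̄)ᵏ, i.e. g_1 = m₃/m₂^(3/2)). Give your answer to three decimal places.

-0.676

x̄ = (11.3 + 14.6 + 20.0 + 15.6 + 9.8 + 19.6 + 1.9) / 7 = 13.2571
deviations (xᵢ − x̄): -1.9571, 1.3429, 6.7429, 2.3429, -3.4571, 6.3429, -11.3571
Σ(xᵢ − x̄)² = 237.7571 ⇒ m₂ = 237.7571/7 = 33.96531
Σ(xᵢ − x̄)³ = -936.6757 ⇒ m₃ = -936.6757/7 = -133.81081
m₂^(3/2) = 33.96531^(1.5) = 197.94899
g_1 = m₃ / m₂^(3/2) = -133.81081 / 197.94899 ≈ -0.676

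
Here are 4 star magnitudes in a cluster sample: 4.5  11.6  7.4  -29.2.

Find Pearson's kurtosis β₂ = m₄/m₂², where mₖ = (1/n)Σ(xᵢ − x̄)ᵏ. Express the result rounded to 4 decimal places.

2.2724

x̄ = -1.4250
Σ(xᵢ − x̄)² = 1054.0875 ⇒ m₂ = 263.52187
Σ(xᵢ − x̄)⁴ = 631215.1980 ⇒ m₄ = 157803.79951
m₂² = 69443.77860
β₂ = m₄/m₂² = 157803.79951 / 69443.77860 ≈ 2.2724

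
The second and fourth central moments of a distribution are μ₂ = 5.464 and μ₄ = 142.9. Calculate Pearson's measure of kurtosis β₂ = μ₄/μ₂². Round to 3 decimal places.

μ₂² = 5.464² = 29.85530
μ₄/μ₂² = 142.9 / 29.85530 = 4.78642
β₂ ≈ 4.786

4.786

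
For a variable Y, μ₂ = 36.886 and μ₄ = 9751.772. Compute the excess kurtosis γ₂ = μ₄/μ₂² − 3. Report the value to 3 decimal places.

μ₂² = 36.886² = 1360.57700
μ₄/μ₂² = 9751.772 / 1360.57700 = 7.16738
γ₂ = 7.16738 − 3 ≈ 4.167

4.167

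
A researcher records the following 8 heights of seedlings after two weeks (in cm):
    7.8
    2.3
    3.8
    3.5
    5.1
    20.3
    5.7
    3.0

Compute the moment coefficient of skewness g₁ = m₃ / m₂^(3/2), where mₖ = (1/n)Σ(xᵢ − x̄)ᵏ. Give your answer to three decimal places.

x̄ = (7.8 + 2.3 + 3.8 + 3.5 + 5.1 + 20.3 + 5.7 + 3.0) / 8 = 6.4375
deviations (xᵢ − x̄): 1.3625, -4.1375, -2.6375, -2.9375, -1.3375, 13.8625, -0.7375, -3.4375
Σ(xᵢ − x̄)² = 240.8788 ⇒ m₂ = 240.8788/8 = 30.10984
Σ(xᵢ − x̄)³ = 2508.5337 ⇒ m₃ = 2508.5337/8 = 313.56671
m₂^(3/2) = 30.10984^(1.5) = 165.22005
g₁ = m₃ / m₂^(3/2) = 313.56671 / 165.22005 ≈ 1.898

1.898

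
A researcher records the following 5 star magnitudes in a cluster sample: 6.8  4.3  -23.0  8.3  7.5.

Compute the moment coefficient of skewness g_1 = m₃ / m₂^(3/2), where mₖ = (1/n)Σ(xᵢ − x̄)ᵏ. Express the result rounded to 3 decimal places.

-1.454

x̄ = (6.8 + 4.3 - 23.0 + 8.3 + 7.5) / 5 = 0.7800
deviations (xᵢ − x̄): 6.0200, 3.5200, -23.7800, 7.5200, 6.7200
Σ(xᵢ − x̄)² = 715.8280 ⇒ m₂ = 715.8280/5 = 143.16560
Σ(xᵢ − x̄)³ = -12456.8093 ⇒ m₃ = -12456.8093/5 = -2491.36186
m₂^(3/2) = 143.16560^(1.5) = 1713.00258
g_1 = m₃ / m₂^(3/2) = -2491.36186 / 1713.00258 ≈ -1.454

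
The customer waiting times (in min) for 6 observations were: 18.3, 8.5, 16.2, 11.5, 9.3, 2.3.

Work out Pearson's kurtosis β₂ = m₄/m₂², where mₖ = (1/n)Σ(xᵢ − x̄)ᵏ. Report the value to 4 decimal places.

2.0521

x̄ = 11.0167
Σ(xᵢ − x̄)² = 165.4083 ⇒ m₂ = 27.56806
Σ(xᵢ − x̄)⁴ = 9357.6673 ⇒ m₄ = 1559.61122
m₂² = 759.99769
β₂ = m₄/m₂² = 1559.61122 / 759.99769 ≈ 2.0521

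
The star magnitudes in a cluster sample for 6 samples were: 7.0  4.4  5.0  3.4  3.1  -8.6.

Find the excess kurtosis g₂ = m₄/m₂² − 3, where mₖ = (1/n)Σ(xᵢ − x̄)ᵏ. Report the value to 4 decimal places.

0.7929

x̄ = 2.3833
Σ(xᵢ − x̄)² = 154.4083 ⇒ m₂ = 25.73472
Σ(xᵢ − x̄)⁴ = 15071.4910 ⇒ m₄ = 2511.91516
m₂² = 662.27593
g₂ = m₄/m₂² − 3 = 3.79285 − 3 ≈ 0.7929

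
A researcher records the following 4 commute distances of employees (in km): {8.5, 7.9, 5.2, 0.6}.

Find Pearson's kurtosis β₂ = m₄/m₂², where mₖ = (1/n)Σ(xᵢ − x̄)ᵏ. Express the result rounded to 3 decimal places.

1.873

x̄ = 5.5500
Σ(xᵢ − x̄)² = 38.8500 ⇒ m₂ = 9.71250
Σ(xᵢ − x̄)⁴ = 706.6190 ⇒ m₄ = 176.65476
m₂² = 94.33266
β₂ = m₄/m₂² = 176.65476 / 94.33266 ≈ 1.873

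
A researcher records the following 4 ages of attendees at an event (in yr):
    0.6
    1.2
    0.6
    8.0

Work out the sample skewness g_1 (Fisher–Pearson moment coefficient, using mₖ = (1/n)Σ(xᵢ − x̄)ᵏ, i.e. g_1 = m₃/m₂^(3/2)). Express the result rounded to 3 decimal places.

x̄ = (0.6 + 1.2 + 0.6 + 8.0) / 4 = 2.6000
deviations (xᵢ − x̄): -2.0000, -1.4000, -2.0000, 5.4000
Σ(xᵢ − x̄)² = 39.1200 ⇒ m₂ = 39.1200/4 = 9.78000
Σ(xᵢ − x̄)³ = 138.7200 ⇒ m₃ = 138.7200/4 = 34.68000
m₂^(3/2) = 9.78000^(1.5) = 30.58499
g_1 = m₃ / m₂^(3/2) = 34.68000 / 30.58499 ≈ 1.134

1.134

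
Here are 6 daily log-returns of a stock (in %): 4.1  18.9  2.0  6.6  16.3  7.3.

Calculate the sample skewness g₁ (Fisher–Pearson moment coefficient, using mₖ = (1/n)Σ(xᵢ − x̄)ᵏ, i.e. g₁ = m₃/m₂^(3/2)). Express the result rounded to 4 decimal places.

x̄ = (4.1 + 18.9 + 2.0 + 6.6 + 16.3 + 7.3) / 6 = 9.2000
deviations (xᵢ − x̄): -5.1000, 9.7000, -7.2000, -2.6000, 7.1000, -1.9000
Σ(xᵢ − x̄)² = 232.7200 ⇒ m₂ = 232.7200/6 = 38.78667
Σ(xᵢ − x̄)³ = 740.2500 ⇒ m₃ = 740.2500/6 = 123.37500
m₂^(3/2) = 38.78667^(1.5) = 241.55926
g₁ = m₃ / m₂^(3/2) = 123.37500 / 241.55926 ≈ 0.5107

0.5107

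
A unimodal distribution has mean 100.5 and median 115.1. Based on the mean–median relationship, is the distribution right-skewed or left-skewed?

mean − median = 100.5 − 115.1 = -14.6
mean < median ⇒ the longer tail is on the left ⇒ left-skewed (negatively skewed).

left-skewed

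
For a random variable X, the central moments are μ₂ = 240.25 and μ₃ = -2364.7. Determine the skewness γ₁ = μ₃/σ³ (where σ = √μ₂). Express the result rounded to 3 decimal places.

σ = √μ₂ = √240.25 = 15.50000
σ³ = μ₂^(3/2) = 3723.87500
γ₁ = μ₃/σ³ = -2364.7 / 3723.87500 ≈ -0.635

-0.635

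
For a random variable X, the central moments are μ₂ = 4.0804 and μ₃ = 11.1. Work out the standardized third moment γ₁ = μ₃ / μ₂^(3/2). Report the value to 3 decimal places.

1.347

σ = √μ₂ = √4.0804 = 2.02000
σ³ = μ₂^(3/2) = 8.24241
γ₁ = μ₃/σ³ = 11.1 / 8.24241 ≈ 1.347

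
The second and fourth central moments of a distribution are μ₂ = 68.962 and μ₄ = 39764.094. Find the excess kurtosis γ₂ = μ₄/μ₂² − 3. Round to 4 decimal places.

μ₂² = 68.962² = 4755.75744
μ₄/μ₂² = 39764.094 / 4755.75744 = 8.36125
γ₂ = 8.36125 − 3 ≈ 5.3613

5.3613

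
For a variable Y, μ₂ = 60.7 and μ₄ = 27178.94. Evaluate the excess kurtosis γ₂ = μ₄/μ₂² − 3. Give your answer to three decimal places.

4.377

μ₂² = 60.7² = 3684.49000
μ₄/μ₂² = 27178.94 / 3684.49000 = 7.37658
γ₂ = 7.37658 − 3 ≈ 4.377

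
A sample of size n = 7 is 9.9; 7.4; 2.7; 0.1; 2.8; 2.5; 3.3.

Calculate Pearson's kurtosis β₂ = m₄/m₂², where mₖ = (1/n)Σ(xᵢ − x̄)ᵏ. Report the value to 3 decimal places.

2.343

x̄ = 4.1000
Σ(xᵢ − x̄)² = 67.3800 ⇒ m₂ = 9.62571
Σ(xᵢ − x̄)⁴ = 1519.9026 ⇒ m₄ = 217.12894
m₂² = 92.65438
β₂ = m₄/m₂² = 217.12894 / 92.65438 ≈ 2.343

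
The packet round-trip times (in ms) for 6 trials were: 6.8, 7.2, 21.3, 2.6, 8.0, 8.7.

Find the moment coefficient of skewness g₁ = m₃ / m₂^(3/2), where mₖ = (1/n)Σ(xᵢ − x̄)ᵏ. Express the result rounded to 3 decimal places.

x̄ = (6.8 + 7.2 + 21.3 + 2.6 + 8.0 + 8.7) / 6 = 9.1000
deviations (xᵢ − x̄): -2.3000, -1.9000, 12.2000, -6.5000, -1.1000, -0.4000
Σ(xᵢ − x̄)² = 201.3600 ⇒ m₂ = 201.3600/6 = 33.56000
Σ(xᵢ − x̄)³ = 1520.8020 ⇒ m₃ = 1520.8020/6 = 253.46700
m₂^(3/2) = 33.56000^(1.5) = 194.41641
g₁ = m₃ / m₂^(3/2) = 253.46700 / 194.41641 ≈ 1.304

1.304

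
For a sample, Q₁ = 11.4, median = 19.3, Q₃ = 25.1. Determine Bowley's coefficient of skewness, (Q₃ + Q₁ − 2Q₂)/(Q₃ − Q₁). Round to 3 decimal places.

-0.153

numerator: Q₃ + Q₁ − 2Q₂ = 25.1 + 11.4 − 2×19.3 = -2.1000
denominator: Q₃ − Q₁ = 25.1 − 11.4 = 13.7000
Bowley skewness = -2.1000 / 13.7000 ≈ -0.153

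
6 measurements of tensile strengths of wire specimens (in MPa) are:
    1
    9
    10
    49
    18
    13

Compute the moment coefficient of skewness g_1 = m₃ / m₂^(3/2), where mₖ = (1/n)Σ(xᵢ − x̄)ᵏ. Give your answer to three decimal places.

1.350

x̄ = (1 + 9 + 10 + 49 + 18 + 13) / 6 = 16.6667
deviations (xᵢ − x̄): -15.6667, -7.6667, -6.6667, 32.3333, 1.3333, -3.6667
Σ(xᵢ − x̄)² = 1409.3333 ⇒ m₂ = 1409.3333/6 = 234.88889
Σ(xᵢ − x̄)³ = 29163.5556 ⇒ m₃ = 29163.5556/6 = 4860.59259
m₂^(3/2) = 234.88889^(1.5) = 3599.92713
g_1 = m₃ / m₂^(3/2) = 4860.59259 / 3599.92713 ≈ 1.350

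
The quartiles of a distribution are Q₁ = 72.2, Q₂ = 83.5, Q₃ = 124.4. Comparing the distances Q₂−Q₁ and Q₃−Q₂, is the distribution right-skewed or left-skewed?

Q₂ − Q₁ = 11.3;  Q₃ − Q₂ = 40.9
Q₃ − Q₂ > Q₂ − Q₁ ⇒ the upper half is more spread out ⇒ right-skewed.

right-skewed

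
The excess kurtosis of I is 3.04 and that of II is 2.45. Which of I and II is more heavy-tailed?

Higher excess kurtosis ⇒ heavier tails relative to the normal distribution.
3.04 vs 2.45: the larger is 3.04, so I has heavier tails.

I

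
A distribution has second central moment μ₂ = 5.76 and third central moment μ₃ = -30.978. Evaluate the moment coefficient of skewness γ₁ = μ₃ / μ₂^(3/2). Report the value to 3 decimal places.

σ = √μ₂ = √5.76 = 2.40000
σ³ = μ₂^(3/2) = 13.82400
γ₁ = μ₃/σ³ = -30.978 / 13.82400 ≈ -2.241

-2.241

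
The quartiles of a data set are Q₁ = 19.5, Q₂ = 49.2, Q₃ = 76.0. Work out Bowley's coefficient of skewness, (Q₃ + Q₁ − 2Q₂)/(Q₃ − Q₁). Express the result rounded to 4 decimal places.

-0.0513

numerator: Q₃ + Q₁ − 2Q₂ = 76.0 + 19.5 − 2×49.2 = -2.9000
denominator: Q₃ − Q₁ = 76.0 − 19.5 = 56.5000
Bowley skewness = -2.9000 / 56.5000 ≈ -0.0513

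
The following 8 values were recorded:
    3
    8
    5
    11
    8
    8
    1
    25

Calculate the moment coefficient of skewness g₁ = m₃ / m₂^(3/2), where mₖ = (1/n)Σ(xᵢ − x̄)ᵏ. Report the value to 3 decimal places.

1.438

x̄ = (3 + 8 + 5 + 11 + 8 + 8 + 1 + 25) / 8 = 8.6250
deviations (xᵢ − x̄): -5.6250, -0.6250, -3.6250, 2.3750, -0.6250, -0.6250, -7.6250, 16.3750
Σ(xᵢ − x̄)² = 377.8750 ⇒ m₂ = 377.8750/8 = 47.23438
Σ(xᵢ − x̄)³ = 3734.5313 ⇒ m₃ = 3734.5313/8 = 466.81641
m₂^(3/2) = 47.23438^(1.5) = 324.62896
g₁ = m₃ / m₂^(3/2) = 466.81641 / 324.62896 ≈ 1.438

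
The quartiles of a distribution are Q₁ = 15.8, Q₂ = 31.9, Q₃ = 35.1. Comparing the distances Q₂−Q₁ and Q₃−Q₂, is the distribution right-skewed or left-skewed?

left-skewed

Q₂ − Q₁ = 16.1;  Q₃ − Q₂ = 3.2
Q₂ − Q₁ > Q₃ − Q₂ ⇒ the lower half is more spread out ⇒ left-skewed.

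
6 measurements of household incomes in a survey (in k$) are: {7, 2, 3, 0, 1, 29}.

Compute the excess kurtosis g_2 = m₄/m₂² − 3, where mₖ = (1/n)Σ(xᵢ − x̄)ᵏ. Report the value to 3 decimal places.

x̄ = 7.0000
Σ(xᵢ − x̄)² = 610.0000 ⇒ m₂ = 101.66667
Σ(xᵢ − x̄)⁴ = 238834.0000 ⇒ m₄ = 39805.66667
m₂² = 10336.11111
g_2 = m₄/m₂² − 3 = 3.85113 − 3 ≈ 0.851

0.851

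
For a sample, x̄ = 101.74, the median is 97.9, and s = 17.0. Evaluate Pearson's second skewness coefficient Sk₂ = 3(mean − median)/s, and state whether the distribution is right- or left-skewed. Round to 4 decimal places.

0.6776, right-skewed

Sk₂ = 3(101.74 − 97.9) / 17.0 = 3 × 3.8400 / 17.0
    = 11.5200 / 17.0 ≈ 0.6776
Sk₂ > 0 ⇒ mean > median ⇒ right-skewed (positive skew).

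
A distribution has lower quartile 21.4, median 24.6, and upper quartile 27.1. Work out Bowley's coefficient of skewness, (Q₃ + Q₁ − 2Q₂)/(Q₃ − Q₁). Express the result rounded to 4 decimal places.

-0.1228

numerator: Q₃ + Q₁ − 2Q₂ = 27.1 + 21.4 − 2×24.6 = -0.7000
denominator: Q₃ − Q₁ = 27.1 − 21.4 = 5.7000
Bowley skewness = -0.7000 / 5.7000 ≈ -0.1228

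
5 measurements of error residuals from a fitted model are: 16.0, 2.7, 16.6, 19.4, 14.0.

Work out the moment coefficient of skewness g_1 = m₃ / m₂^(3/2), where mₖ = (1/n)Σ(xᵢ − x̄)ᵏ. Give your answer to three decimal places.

-1.167

x̄ = (16.0 + 2.7 + 16.6 + 19.4 + 14.0) / 5 = 13.7400
deviations (xᵢ − x̄): 2.2600, -11.0400, 2.8600, 5.6600, 0.2600
Σ(xᵢ − x̄)² = 167.2720 ⇒ m₂ = 167.2720/5 = 33.45440
Σ(xᵢ − x̄)³ = -1129.2970 ⇒ m₃ = -1129.2970/5 = -225.85939
m₂^(3/2) = 33.45440^(1.5) = 193.49951
g_1 = m₃ / m₂^(3/2) = -225.85939 / 193.49951 ≈ -1.167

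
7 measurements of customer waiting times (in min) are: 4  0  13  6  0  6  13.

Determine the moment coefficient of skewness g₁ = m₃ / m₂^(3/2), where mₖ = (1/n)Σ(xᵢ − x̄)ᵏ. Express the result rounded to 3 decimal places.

x̄ = (4 + 0 + 13 + 6 + 0 + 6 + 13) / 7 = 6.0000
deviations (xᵢ − x̄): -2.0000, -6.0000, 7.0000, 0.0000, -6.0000, 0.0000, 7.0000
Σ(xᵢ − x̄)² = 174.0000 ⇒ m₂ = 174.0000/7 = 24.85714
Σ(xᵢ − x̄)³ = 246.0000 ⇒ m₃ = 246.0000/7 = 35.14286
m₂^(3/2) = 24.85714^(1.5) = 123.93010
g₁ = m₃ / m₂^(3/2) = 35.14286 / 123.93010 ≈ 0.284

0.284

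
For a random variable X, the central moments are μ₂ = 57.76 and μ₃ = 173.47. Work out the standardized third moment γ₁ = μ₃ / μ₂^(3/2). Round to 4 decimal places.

0.3952

σ = √μ₂ = √57.76 = 7.60000
σ³ = μ₂^(3/2) = 438.97600
γ₁ = μ₃/σ³ = 173.47 / 438.97600 ≈ 0.3952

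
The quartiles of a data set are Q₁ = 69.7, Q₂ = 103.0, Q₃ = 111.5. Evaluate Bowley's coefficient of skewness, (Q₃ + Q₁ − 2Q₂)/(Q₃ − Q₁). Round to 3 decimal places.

-0.593

numerator: Q₃ + Q₁ − 2Q₂ = 111.5 + 69.7 − 2×103.0 = -24.8000
denominator: Q₃ − Q₁ = 111.5 − 69.7 = 41.8000
Bowley skewness = -24.8000 / 41.8000 ≈ -0.593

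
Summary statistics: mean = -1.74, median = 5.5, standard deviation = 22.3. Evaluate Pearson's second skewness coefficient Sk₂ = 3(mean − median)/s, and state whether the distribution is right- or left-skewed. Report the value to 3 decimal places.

-0.974, left-skewed

Sk₂ = 3(-1.74 − 5.5) / 22.3 = 3 × -7.2400 / 22.3
    = -21.7200 / 22.3 ≈ -0.974
Sk₂ < 0 ⇒ mean < median ⇒ left-skewed (negative skew).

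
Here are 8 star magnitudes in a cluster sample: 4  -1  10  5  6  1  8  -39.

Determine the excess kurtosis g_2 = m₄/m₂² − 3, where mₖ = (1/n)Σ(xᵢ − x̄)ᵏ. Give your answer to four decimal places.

2.5906

x̄ = -0.7500
Σ(xᵢ − x̄)² = 1759.5000 ⇒ m₂ = 219.93750
Σ(xᵢ − x̄)⁴ = 2163455.9063 ⇒ m₄ = 270431.98828
m₂² = 48372.50391
g_2 = m₄/m₂² − 3 = 5.59061 − 3 ≈ 2.5906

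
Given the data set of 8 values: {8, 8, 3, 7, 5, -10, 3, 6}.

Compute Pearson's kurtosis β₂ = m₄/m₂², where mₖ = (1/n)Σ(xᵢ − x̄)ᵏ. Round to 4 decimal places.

x̄ = 3.7500
Σ(xᵢ − x̄)² = 243.5000 ⇒ m₂ = 30.43750
Σ(xᵢ − x̄)⁴ = 36537.4063 ⇒ m₄ = 4567.17578
m₂² = 926.44141
β₂ = m₄/m₂² = 4567.17578 / 926.44141 ≈ 4.9298

4.9298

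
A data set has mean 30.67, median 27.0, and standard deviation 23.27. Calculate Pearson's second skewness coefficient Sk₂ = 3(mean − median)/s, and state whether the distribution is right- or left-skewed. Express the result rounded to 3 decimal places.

0.473, right-skewed

Sk₂ = 3(30.67 − 27.0) / 23.27 = 3 × 3.6700 / 23.27
    = 11.0100 / 23.27 ≈ 0.473
Sk₂ > 0 ⇒ mean > median ⇒ right-skewed (positive skew).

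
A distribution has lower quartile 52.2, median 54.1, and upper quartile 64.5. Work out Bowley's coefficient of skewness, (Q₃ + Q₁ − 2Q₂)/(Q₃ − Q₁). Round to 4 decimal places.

0.6911

numerator: Q₃ + Q₁ − 2Q₂ = 64.5 + 52.2 − 2×54.1 = 8.5000
denominator: Q₃ − Q₁ = 64.5 − 52.2 = 12.3000
Bowley skewness = 8.5000 / 12.3000 ≈ 0.6911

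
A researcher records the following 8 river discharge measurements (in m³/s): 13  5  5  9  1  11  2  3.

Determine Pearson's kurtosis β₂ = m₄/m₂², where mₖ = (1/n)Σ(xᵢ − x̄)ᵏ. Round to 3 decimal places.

1.735

x̄ = 6.1250
Σ(xᵢ − x̄)² = 134.8750 ⇒ m₂ = 16.85938
Σ(xᵢ − x̄)⁴ = 3945.1504 ⇒ m₄ = 493.14380
m₂² = 284.23853
β₂ = m₄/m₂² = 493.14380 / 284.23853 ≈ 1.735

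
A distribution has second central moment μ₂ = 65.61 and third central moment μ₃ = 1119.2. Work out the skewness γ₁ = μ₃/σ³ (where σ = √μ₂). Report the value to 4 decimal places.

2.1060

σ = √μ₂ = √65.61 = 8.10000
σ³ = μ₂^(3/2) = 531.44100
γ₁ = μ₃/σ³ = 1119.2 / 531.44100 ≈ 2.1060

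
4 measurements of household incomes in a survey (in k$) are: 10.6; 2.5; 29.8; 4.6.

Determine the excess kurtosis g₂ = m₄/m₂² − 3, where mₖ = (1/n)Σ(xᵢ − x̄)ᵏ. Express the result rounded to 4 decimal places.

-0.8840

x̄ = 11.8750
Σ(xᵢ − x̄)² = 463.7475 ⇒ m₂ = 115.93688
Σ(xᵢ − x̄)⁴ = 113765.8311 ⇒ m₄ = 28441.45776
m₂² = 13441.35898
g₂ = m₄/m₂² − 3 = 2.11597 − 3 ≈ -0.8840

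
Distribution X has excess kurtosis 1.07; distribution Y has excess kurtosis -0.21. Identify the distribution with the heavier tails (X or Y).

X

Higher excess kurtosis ⇒ heavier tails relative to the normal distribution.
1.07 vs -0.21: the larger is 1.07, so X has heavier tails. (X is leptokurtic — heavier-than-normal tails; the other is platykurtic.)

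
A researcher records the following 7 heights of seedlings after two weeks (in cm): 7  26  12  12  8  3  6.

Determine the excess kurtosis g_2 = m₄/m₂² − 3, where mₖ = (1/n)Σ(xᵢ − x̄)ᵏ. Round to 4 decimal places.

x̄ = 10.5714
Σ(xᵢ − x̄)² = 339.7143 ⇒ m₂ = 48.53061
Σ(xᵢ − x̄)⁴ = 60601.2303 ⇒ m₄ = 8657.31862
m₂² = 2355.22032
g_2 = m₄/m₂² − 3 = 3.67580 − 3 ≈ 0.6758

0.6758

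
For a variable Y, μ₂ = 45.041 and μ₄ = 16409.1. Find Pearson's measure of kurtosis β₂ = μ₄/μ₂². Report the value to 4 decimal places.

8.0885

μ₂² = 45.041² = 2028.69168
μ₄/μ₂² = 16409.1 / 2028.69168 = 8.08851
β₂ ≈ 8.0885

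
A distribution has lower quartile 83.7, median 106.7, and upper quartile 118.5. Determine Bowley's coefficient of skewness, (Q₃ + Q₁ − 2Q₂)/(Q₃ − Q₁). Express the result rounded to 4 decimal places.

numerator: Q₃ + Q₁ − 2Q₂ = 118.5 + 83.7 − 2×106.7 = -11.2000
denominator: Q₃ − Q₁ = 118.5 − 83.7 = 34.8000
Bowley skewness = -11.2000 / 34.8000 ≈ -0.3218

-0.3218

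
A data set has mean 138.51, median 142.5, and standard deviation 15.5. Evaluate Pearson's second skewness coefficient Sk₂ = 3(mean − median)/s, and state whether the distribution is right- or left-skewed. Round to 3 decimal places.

-0.772, left-skewed

Sk₂ = 3(138.51 − 142.5) / 15.5 = 3 × -3.9900 / 15.5
    = -11.9700 / 15.5 ≈ -0.772
Sk₂ < 0 ⇒ mean < median ⇒ left-skewed (negative skew).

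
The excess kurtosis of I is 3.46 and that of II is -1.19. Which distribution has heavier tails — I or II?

Higher excess kurtosis ⇒ heavier tails relative to the normal distribution.
3.46 vs -1.19: the larger is 3.46, so I has heavier tails. (I is leptokurtic — heavier-than-normal tails; the other is platykurtic.)

I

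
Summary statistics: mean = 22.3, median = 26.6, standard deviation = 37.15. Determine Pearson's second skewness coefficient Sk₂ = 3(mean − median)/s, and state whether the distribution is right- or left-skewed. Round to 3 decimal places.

Sk₂ = 3(22.3 − 26.6) / 37.15 = 3 × -4.3000 / 37.15
    = -12.9000 / 37.15 ≈ -0.347
Sk₂ < 0 ⇒ mean < median ⇒ left-skewed (negative skew).

-0.347, left-skewed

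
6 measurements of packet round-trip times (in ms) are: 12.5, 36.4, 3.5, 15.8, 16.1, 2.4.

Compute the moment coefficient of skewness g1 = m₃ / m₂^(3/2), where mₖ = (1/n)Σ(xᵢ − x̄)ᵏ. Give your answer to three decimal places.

x̄ = (12.5 + 36.4 + 3.5 + 15.8 + 16.1 + 2.4) / 6 = 14.4500
deviations (xᵢ − x̄): -1.9500, 21.9500, -10.9500, 1.3500, 1.6500, -12.0500
Σ(xᵢ − x̄)² = 755.2550 ⇒ m₂ = 755.2550/6 = 125.87583
Σ(xᵢ − x̄)³ = 7512.4800 ⇒ m₃ = 7512.4800/6 = 1252.08000
m₂^(3/2) = 125.87583^(1.5) = 1412.25636
g1 = m₃ / m₂^(3/2) = 1252.08000 / 1412.25636 ≈ 0.887

0.887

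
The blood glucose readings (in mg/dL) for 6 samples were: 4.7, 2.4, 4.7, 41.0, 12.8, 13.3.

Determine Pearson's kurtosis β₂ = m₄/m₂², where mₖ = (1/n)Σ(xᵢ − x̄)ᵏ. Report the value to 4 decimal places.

x̄ = 13.1500
Σ(xᵢ − x̄)² = 1034.1350 ⇒ m₂ = 172.35583
Σ(xᵢ − x̄)⁴ = 625141.6034 ⇒ m₄ = 104190.26724
m₂² = 29706.53328
β₂ = m₄/m₂² = 104190.26724 / 29706.53328 ≈ 3.5073

3.5073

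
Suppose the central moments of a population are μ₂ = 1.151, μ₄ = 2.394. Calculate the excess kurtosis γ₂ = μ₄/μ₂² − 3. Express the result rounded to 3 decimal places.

μ₂² = 1.151² = 1.32480
μ₄/μ₂² = 2.394 / 1.32480 = 1.80706
γ₂ = 1.80706 − 3 ≈ -1.193

-1.193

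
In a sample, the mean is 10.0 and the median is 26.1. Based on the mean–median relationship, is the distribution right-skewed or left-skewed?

mean − median = 10.0 − 26.1 = -16.1
mean < median ⇒ the longer tail is on the left ⇒ left-skewed (negatively skewed).

left-skewed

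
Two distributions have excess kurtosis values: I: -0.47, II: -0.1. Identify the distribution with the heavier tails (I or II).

Higher excess kurtosis ⇒ heavier tails relative to the normal distribution.
-0.47 vs -0.1: the larger is -0.1, so II has heavier tails.

II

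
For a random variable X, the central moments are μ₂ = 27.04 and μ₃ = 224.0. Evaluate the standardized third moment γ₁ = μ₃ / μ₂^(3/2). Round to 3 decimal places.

σ = √μ₂ = √27.04 = 5.20000
σ³ = μ₂^(3/2) = 140.60800
γ₁ = μ₃/σ³ = 224.0 / 140.60800 ≈ 1.593

1.593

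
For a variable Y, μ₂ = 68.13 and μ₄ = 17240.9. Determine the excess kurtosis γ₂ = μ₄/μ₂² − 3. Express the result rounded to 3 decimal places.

0.714

μ₂² = 68.13² = 4641.69690
μ₄/μ₂² = 17240.9 / 4641.69690 = 3.71435
γ₂ = 3.71435 − 3 ≈ 0.714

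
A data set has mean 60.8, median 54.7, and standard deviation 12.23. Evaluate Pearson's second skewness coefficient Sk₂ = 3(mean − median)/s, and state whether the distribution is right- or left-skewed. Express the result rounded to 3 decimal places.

1.496, right-skewed

Sk₂ = 3(60.8 − 54.7) / 12.23 = 3 × 6.1000 / 12.23
    = 18.3000 / 12.23 ≈ 1.496
Sk₂ > 0 ⇒ mean > median ⇒ right-skewed (positive skew).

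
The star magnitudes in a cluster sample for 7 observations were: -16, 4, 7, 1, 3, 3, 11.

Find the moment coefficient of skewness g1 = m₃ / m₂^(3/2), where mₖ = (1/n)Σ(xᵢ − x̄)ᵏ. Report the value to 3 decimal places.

x̄ = (-16 + 4 + 7 + 1 + 3 + 3 + 11) / 7 = 1.8571
deviations (xᵢ − x̄): -17.8571, 2.1429, 5.1429, -0.8571, 1.1429, 1.1429, 9.1429
Σ(xᵢ − x̄)² = 436.8571 ⇒ m₂ = 436.8571/7 = 62.40816
Σ(xᵢ − x̄)³ = -4781.7551 ⇒ m₃ = -4781.7551/7 = -683.10787
m₂^(3/2) = 62.40816^(1.5) = 493.01723
g1 = m₃ / m₂^(3/2) = -683.10787 / 493.01723 ≈ -1.386

-1.386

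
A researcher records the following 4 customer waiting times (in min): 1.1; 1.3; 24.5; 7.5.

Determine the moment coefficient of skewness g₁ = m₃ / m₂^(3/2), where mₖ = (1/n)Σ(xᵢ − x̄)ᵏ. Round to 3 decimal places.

x̄ = (1.1 + 1.3 + 24.5 + 7.5) / 4 = 8.6000
deviations (xᵢ − x̄): -7.5000, -7.3000, 15.9000, -1.1000
Σ(xᵢ − x̄)² = 363.5600 ⇒ m₂ = 363.5600/4 = 90.89000
Σ(xᵢ − x̄)³ = 3207.4560 ⇒ m₃ = 3207.4560/4 = 801.86400
m₂^(3/2) = 90.89000^(1.5) = 866.51115
g₁ = m₃ / m₂^(3/2) = 801.86400 / 866.51115 ≈ 0.925

0.925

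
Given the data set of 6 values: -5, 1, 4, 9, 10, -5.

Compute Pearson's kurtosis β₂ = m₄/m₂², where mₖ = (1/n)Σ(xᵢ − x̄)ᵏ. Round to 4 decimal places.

1.4525

x̄ = 2.3333
Σ(xᵢ − x̄)² = 215.3333 ⇒ m₂ = 35.88889
Σ(xᵢ − x̄)⁴ = 11225.1111 ⇒ m₄ = 1870.85185
m₂² = 1288.01235
β₂ = m₄/m₂² = 1870.85185 / 1288.01235 ≈ 1.4525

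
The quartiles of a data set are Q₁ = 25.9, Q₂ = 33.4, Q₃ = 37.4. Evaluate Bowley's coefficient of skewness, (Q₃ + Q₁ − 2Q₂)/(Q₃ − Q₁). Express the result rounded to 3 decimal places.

numerator: Q₃ + Q₁ − 2Q₂ = 37.4 + 25.9 − 2×33.4 = -3.5000
denominator: Q₃ − Q₁ = 37.4 − 25.9 = 11.5000
Bowley skewness = -3.5000 / 11.5000 ≈ -0.304

-0.304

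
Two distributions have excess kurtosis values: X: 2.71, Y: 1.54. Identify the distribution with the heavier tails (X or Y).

Higher excess kurtosis ⇒ heavier tails relative to the normal distribution.
2.71 vs 1.54: the larger is 2.71, so X has heavier tails.

X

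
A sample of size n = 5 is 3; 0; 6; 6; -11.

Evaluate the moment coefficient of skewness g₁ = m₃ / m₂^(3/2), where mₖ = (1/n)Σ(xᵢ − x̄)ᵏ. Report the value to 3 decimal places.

x̄ = (3 + 0 + 6 + 6 - 11) / 5 = 0.8000
deviations (xᵢ − x̄): 2.2000, -0.8000, 5.2000, 5.2000, -11.8000
Σ(xᵢ − x̄)² = 198.8000 ⇒ m₂ = 198.8000/5 = 39.76000
Σ(xᵢ − x̄)³ = -1351.6800 ⇒ m₃ = -1351.6800/5 = -270.33600
m₂^(3/2) = 39.76000^(1.5) = 250.70879
g₁ = m₃ / m₂^(3/2) = -270.33600 / 250.70879 ≈ -1.078

-1.078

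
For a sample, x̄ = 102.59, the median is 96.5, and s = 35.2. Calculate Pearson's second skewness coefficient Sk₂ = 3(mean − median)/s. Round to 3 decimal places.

Sk₂ = 3(102.59 − 96.5) / 35.2 = 3 × 6.0900 / 35.2
    = 18.2700 / 35.2 ≈ 0.519

0.519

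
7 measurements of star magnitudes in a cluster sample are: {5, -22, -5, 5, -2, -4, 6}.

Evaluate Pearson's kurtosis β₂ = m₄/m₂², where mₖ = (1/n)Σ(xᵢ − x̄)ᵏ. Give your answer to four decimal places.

3.3582

x̄ = -2.4286
Σ(xᵢ − x̄)² = 573.7143 ⇒ m₂ = 81.95918
Σ(xᵢ − x̄)⁴ = 157907.3936 ⇒ m₄ = 22558.19908
m₂² = 6717.30779
β₂ = m₄/m₂² = 22558.19908 / 6717.30779 ≈ 3.3582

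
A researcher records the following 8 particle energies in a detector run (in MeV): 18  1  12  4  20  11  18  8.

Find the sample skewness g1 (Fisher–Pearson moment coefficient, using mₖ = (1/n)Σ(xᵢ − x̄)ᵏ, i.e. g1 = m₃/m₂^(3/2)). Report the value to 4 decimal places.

-0.2108

x̄ = (18 + 1 + 12 + 4 + 20 + 11 + 18 + 8) / 8 = 11.5000
deviations (xᵢ − x̄): 6.5000, -10.5000, 0.5000, -7.5000, 8.5000, -0.5000, 6.5000, -3.5000
Σ(xᵢ − x̄)² = 336.0000 ⇒ m₂ = 336.0000/8 = 42.00000
Σ(xᵢ − x̄)³ = -459.0000 ⇒ m₃ = -459.0000/8 = -57.37500
m₂^(3/2) = 42.00000^(1.5) = 272.19111
g1 = m₃ / m₂^(3/2) = -57.37500 / 272.19111 ≈ -0.2108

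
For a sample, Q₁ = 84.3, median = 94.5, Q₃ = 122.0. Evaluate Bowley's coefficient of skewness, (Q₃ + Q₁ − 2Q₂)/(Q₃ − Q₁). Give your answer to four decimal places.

0.4589

numerator: Q₃ + Q₁ − 2Q₂ = 122.0 + 84.3 − 2×94.5 = 17.3000
denominator: Q₃ − Q₁ = 122.0 − 84.3 = 37.7000
Bowley skewness = 17.3000 / 37.7000 ≈ 0.4589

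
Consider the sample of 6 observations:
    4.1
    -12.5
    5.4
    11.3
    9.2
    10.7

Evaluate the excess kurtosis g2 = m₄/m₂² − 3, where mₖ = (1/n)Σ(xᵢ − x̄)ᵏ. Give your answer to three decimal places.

x̄ = 4.7000
Σ(xᵢ − x̄)² = 396.5000 ⇒ m₂ = 66.08333
Σ(xᵢ − x̄)⁴ = 91125.2114 ⇒ m₄ = 15187.53523
m₂² = 4367.00694
g2 = m₄/m₂² − 3 = 3.47779 − 3 ≈ 0.478

0.478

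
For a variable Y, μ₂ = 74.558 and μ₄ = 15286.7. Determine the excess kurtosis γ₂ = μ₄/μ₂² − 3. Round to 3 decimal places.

-0.250

μ₂² = 74.558² = 5558.89536
μ₄/μ₂² = 15286.7 / 5558.89536 = 2.74995
γ₂ = 2.74995 − 3 ≈ -0.250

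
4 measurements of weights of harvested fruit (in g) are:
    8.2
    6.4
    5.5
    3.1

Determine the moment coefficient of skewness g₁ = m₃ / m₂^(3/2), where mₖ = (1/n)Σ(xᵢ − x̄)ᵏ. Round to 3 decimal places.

-0.229

x̄ = (8.2 + 6.4 + 5.5 + 3.1) / 4 = 5.8000
deviations (xᵢ − x̄): 2.4000, 0.6000, -0.3000, -2.7000
Σ(xᵢ − x̄)² = 13.5000 ⇒ m₂ = 13.5000/4 = 3.37500
Σ(xᵢ − x̄)³ = -5.6700 ⇒ m₃ = -5.6700/4 = -1.41750
m₂^(3/2) = 3.37500^(1.5) = 6.20027
g₁ = m₃ / m₂^(3/2) = -1.41750 / 6.20027 ≈ -0.229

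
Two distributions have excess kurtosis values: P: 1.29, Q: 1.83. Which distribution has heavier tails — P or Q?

Higher excess kurtosis ⇒ heavier tails relative to the normal distribution.
1.29 vs 1.83: the larger is 1.83, so Q has heavier tails.

Q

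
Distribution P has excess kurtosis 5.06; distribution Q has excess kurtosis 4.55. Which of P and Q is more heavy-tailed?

Higher excess kurtosis ⇒ heavier tails relative to the normal distribution.
5.06 vs 4.55: the larger is 5.06, so P has heavier tails.

P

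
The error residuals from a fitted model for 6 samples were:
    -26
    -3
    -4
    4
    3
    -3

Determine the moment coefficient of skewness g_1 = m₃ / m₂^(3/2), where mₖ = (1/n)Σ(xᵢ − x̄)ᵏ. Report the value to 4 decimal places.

-1.4015

x̄ = (-26 - 3 - 4 + 4 + 3 - 3) / 6 = -4.8333
deviations (xᵢ − x̄): -21.1667, 1.8333, 0.8333, 8.8333, 7.8333, 1.8333
Σ(xᵢ − x̄)² = 594.8333 ⇒ m₂ = 594.8333/6 = 99.13889
Σ(xᵢ − x̄)³ = -8300.4444 ⇒ m₃ = -8300.4444/6 = -1383.40741
m₂^(3/2) = 99.13889^(1.5) = 987.11118
g_1 = m₃ / m₂^(3/2) = -1383.40741 / 987.11118 ≈ -1.4015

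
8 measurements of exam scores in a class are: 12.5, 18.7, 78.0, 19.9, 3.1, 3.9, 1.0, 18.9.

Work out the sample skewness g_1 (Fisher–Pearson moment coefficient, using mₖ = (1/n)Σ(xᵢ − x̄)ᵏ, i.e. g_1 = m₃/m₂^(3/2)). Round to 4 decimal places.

x̄ = (12.5 + 18.7 + 78.0 + 19.9 + 3.1 + 3.9 + 1.0 + 18.9) / 8 = 19.5000
deviations (xᵢ − x̄): -7.0000, -0.8000, 58.5000, 0.4000, -16.4000, -15.6000, -18.5000, -0.6000
Σ(xᵢ − x̄)² = 4326.9800 ⇒ m₂ = 4326.9800/8 = 540.87250
Σ(xᵢ − x̄)³ = 185318.9760 ⇒ m₃ = 185318.9760/8 = 23164.87200
m₂^(3/2) = 540.87250^(1.5) = 12578.89092
g_1 = m₃ / m₂^(3/2) = 23164.87200 / 12578.89092 ≈ 1.8416

1.8416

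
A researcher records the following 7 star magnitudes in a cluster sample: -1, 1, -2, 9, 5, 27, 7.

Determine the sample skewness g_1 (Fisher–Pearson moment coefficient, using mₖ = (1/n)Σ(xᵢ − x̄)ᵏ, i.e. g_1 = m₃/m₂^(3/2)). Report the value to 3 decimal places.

x̄ = (-1 + 1 - 2 + 9 + 5 + 27 + 7) / 7 = 6.5714
deviations (xᵢ − x̄): -7.5714, -5.5714, -8.5714, 2.4286, -1.5714, 20.4286, 0.4286
Σ(xᵢ − x̄)² = 587.7143 ⇒ m₂ = 587.7143/7 = 83.95918
Σ(xᵢ − x̄)³ = 7299.1837 ⇒ m₃ = 7299.1837/7 = 1042.74052
m₂^(3/2) = 83.95918^(1.5) = 769.31165
g_1 = m₃ / m₂^(3/2) = 1042.74052 / 769.31165 ≈ 1.355

1.355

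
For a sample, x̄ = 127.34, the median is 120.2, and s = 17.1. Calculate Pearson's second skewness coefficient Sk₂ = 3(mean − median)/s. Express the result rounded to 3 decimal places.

1.253

Sk₂ = 3(127.34 − 120.2) / 17.1 = 3 × 7.1400 / 17.1
    = 21.4200 / 17.1 ≈ 1.253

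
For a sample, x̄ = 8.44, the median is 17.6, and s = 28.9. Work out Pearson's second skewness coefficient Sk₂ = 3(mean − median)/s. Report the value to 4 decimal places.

Sk₂ = 3(8.44 − 17.6) / 28.9 = 3 × -9.1600 / 28.9
    = -27.4800 / 28.9 ≈ -0.9509

-0.9509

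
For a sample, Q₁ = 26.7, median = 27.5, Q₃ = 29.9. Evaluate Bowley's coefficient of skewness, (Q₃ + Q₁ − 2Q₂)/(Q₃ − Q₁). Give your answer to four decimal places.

numerator: Q₃ + Q₁ − 2Q₂ = 29.9 + 26.7 − 2×27.5 = 1.6000
denominator: Q₃ − Q₁ = 29.9 − 26.7 = 3.2000
Bowley skewness = 1.6000 / 3.2000 ≈ 0.5000

0.5000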